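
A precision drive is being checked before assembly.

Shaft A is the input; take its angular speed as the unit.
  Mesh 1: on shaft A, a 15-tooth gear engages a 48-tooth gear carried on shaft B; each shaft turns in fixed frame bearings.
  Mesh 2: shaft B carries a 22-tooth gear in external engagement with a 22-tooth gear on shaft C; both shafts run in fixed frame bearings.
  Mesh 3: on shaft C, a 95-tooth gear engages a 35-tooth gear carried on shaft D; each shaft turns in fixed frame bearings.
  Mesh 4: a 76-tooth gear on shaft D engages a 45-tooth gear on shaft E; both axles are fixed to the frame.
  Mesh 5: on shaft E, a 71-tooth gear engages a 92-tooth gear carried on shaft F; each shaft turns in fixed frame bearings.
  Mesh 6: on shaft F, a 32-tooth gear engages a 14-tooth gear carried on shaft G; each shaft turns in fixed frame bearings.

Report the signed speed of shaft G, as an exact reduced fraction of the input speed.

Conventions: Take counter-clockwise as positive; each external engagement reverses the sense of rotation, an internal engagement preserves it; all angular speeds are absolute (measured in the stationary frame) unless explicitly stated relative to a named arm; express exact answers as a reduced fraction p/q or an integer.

25631/10143

6-mesh fixed-axis compound train (all bearings frame-fixed)
mesh 1 [15T→48T]: |ω|/ω_in = 1×15/48 = 5/16, sense flips to −
mesh 2 [22T→22T]: |ω|/ω_in = (5/16)×22/22 = 5/16, sense flips to +
mesh 3 [95T→35T]: |ω|/ω_in = (5/16)×95/35 = 95/112, sense flips to −
mesh 4 [76T→45T]: |ω|/ω_in = (95/112)×76/45 = 361/252, sense flips to +
mesh 5 [71T→92T]: |ω|/ω_in = (361/252)×71/92 = 25631/23184, sense flips to −
mesh 6 [32T→14T]: |ω|/ω_in = (25631/23184)×32/14 = 25631/10143, sense flips to +
signed output speed (× input speed) = 25631/10143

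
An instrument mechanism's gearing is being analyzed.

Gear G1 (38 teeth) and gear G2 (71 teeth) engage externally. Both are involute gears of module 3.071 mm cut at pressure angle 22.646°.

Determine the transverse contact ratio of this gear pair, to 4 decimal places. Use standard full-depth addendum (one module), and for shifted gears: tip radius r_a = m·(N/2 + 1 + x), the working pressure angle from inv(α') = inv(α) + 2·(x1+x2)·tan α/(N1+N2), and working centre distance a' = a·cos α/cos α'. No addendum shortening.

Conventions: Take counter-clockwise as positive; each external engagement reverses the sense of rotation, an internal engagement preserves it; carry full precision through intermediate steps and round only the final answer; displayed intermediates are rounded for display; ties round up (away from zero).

recognized (one external pair, fixed centres): single-mesh tooth geometry, m = 3.071, N1 = 38, N2 = 71
base radii: r_b1 = 53.850373, r_b2 = 100.615171
tip radii: r_a1 = 61.420000, r_a2 = 112.091500
no profile shift: α' = α, a' = a
action lengths: √(r_a1²−r_b1²) = 29.539020, √(r_a2²−r_b2²) = 49.407406
base pitch p_b = π·m·cos α = 8.903997
CR = (29.539020 + 49.407406 − 167.369500·sin 22.64600°)/8.903997 = 1.628828
contact ratio ≈ 1.6288

1.6288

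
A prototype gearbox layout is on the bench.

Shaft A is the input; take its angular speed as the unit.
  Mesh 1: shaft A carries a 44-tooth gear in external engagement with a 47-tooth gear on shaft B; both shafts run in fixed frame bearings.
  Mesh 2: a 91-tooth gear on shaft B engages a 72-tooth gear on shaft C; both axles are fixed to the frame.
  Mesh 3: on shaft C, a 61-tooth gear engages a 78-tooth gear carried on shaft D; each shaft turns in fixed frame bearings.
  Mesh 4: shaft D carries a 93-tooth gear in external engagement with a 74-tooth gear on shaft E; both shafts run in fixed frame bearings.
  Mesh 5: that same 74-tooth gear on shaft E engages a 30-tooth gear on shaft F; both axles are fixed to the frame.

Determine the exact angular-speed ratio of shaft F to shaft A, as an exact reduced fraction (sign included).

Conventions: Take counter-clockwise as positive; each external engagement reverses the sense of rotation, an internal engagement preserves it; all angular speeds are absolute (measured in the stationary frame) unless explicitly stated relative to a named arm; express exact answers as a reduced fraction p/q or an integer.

-145607/50760

class = fixed-axis compound train [5 meshes; 5 ratios multiply, 5 sense flips]
mesh 1 [44T→47T]: running ratio 44/47, sense −
mesh 2 [91T→72T]: running ratio 1001/846, sense +
mesh 3 [61T→78T]: running ratio 4697/5076, sense −
mesh 4 [93T→74T]: running ratio 145607/125208, sense +
mesh 5 [74T→30T]: running ratio 145607/50760, sense −
ω_out/ω_in = -145607/50760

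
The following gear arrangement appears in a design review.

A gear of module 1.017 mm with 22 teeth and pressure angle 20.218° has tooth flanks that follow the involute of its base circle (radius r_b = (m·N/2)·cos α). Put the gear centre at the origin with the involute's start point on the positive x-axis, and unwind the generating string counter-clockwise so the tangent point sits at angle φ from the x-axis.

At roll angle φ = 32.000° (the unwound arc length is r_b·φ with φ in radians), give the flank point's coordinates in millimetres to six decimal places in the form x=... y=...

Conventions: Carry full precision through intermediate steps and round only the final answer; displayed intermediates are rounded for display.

x=12.009491 y=0.590809

topology: single-mesh involute geometry — m = 1.017, N = 22
pitch radius r_p = m·N/2 = 1.017·22/2 = 11.187000
base radius r_b = r_p·cos α = 11.187000·cos 20.218° = 10.497707
roll angle φ = 32.000° = 0.55850536 rad
x = r_b·(cos φ + φ·sin φ) = 12.009491
y = r_b·(sin φ − φ·cos φ) = 0.590809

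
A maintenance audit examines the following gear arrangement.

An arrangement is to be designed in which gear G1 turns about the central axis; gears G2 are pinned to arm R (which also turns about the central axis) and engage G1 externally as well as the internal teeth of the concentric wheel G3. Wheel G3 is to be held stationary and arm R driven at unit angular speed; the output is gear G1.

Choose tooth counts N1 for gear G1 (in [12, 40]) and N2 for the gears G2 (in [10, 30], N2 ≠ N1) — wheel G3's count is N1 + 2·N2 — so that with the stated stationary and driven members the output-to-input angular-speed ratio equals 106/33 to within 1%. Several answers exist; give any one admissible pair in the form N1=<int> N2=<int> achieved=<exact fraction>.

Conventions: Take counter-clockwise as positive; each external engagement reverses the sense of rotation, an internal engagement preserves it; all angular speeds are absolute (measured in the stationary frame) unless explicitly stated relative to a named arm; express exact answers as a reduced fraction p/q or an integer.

N1=33 N2=20 achieved=106/33

topology: planetary set — design target 106/33, arm = carrier (Willis)
Willis with ω_ring = 0: ω_sun/ω_arm = (N1+N3)/N1; set equal to 106/33  ⇒  N3/N1 = 106/33 − 1 = 73/33
N3 = N1 + 2·N2  ⇒  N2/N1 = (N3/N1 − 1)/2 = (73/33 − 1)/2 = 20/33
smallest multiple with N1 ≥ 12 and N2 ≥ 10: k = 1  ⇒  N1 = 1·33 = 33, N2 = 1·20 = 20 (N1 ≤ 40, N2 ≤ 30, N2 ≠ N1 ✓), N3 = 33 + 2·20 = 73
check: (N1+N3)/N1 with N1 = 33, N3 = 73 gives 106/33; |achieved − target| = 0 ≤ 53/1650 ✓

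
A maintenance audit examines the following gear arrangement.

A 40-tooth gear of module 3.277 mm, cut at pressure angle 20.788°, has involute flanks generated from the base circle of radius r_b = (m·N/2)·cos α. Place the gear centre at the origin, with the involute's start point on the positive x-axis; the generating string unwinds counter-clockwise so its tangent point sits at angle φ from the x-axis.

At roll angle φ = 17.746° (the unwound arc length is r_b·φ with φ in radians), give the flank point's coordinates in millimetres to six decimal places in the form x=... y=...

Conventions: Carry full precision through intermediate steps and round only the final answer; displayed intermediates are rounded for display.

topology: single-mesh involute geometry — m = 3.277, N = 40
pitch radius r_p = m·N/2 = 3.277·40/2 = 65.540000
base radius r_b = r_p·cos α = 65.540000·cos 20.788° = 61.273348
roll angle φ = 17.746° = 0.30972613 rad
x = r_b·(cos φ + φ·sin φ) = 64.142223
y = r_b·(sin φ − φ·cos φ) = 0.601052

x=64.142223 y=0.601052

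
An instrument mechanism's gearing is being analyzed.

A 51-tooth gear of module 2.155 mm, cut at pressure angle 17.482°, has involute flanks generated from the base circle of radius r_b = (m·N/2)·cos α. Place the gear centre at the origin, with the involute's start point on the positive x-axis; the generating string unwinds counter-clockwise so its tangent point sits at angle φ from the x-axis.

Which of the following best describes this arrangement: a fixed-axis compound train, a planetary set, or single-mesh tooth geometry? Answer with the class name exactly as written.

single-mesh tooth geometry

class = single-mesh tooth geometry [base-circle involute, m = 2.155, 51T]
classification: single-mesh tooth geometry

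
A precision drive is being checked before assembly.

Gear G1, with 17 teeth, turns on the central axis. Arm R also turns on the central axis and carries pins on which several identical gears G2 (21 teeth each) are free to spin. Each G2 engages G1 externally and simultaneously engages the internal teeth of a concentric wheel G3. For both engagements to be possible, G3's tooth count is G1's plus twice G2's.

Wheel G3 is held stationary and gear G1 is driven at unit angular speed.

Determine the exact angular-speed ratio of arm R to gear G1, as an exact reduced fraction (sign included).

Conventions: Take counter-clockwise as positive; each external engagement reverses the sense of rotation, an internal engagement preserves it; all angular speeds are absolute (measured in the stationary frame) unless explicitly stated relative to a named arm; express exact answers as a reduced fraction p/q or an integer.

17/76

topology: planetary set — G1 17T / G2 21T / G3 59T, arm = carrier (Willis)
ring teeth: 17 + 2·21 = 59
17(ω_sun−ω_arm) = −59(ω_ring−ω_arm),  ω_ring = 0, ω_sun = 1
17(1−ω_arm) = −59(0−ω_arm)  ⇒  76·ω_arm = 17  ⇒  ω_arm = 17/76
ω_out/ω_in = 17/76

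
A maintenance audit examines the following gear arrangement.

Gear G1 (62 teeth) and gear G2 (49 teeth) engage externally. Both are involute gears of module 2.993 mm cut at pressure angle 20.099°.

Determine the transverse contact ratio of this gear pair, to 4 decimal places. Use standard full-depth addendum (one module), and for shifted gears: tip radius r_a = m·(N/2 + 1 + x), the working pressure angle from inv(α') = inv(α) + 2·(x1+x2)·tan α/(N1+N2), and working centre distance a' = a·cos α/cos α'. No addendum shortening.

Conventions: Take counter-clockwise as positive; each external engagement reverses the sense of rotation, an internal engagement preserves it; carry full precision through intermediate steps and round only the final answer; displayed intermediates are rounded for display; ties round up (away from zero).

single-mesh involute tooth geometry (62T engaging 49T at module 2.993)
base radii: r_b1 = 87.132538, r_b2 = 68.862813
tip radii: r_a1 = 95.776000, r_a2 = 76.321500
no profile shift: α' = α, a' = a
action lengths: √(r_a1²−r_b1²) = 39.761324, √(r_a2²−r_b2²) = 32.907209
base pitch p_b = π·m·cos α = 8.830159
CR = (39.761324 + 32.907209 − 166.111500·sin 20.09900°)/8.830159 = 1.765022
contact ratio ≈ 1.7650

1.7650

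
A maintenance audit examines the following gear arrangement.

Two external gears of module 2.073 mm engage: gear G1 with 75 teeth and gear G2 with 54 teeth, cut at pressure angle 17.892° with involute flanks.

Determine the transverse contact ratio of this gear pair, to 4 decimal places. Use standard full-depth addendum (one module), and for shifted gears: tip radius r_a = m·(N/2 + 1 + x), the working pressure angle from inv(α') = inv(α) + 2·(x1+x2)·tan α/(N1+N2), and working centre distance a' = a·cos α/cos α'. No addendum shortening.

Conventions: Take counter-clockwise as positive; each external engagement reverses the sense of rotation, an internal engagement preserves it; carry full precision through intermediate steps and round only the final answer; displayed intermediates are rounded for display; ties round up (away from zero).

1.9261

topology: single-mesh involute geometry — m = 2.073, 75T/54T pair
base radii: r_b1 = 73.977905, r_b2 = 53.264092
tip radii: r_a1 = 79.810500, r_a2 = 58.044000
no profile shift: α' = α, a' = a
action lengths: √(r_a1²−r_b1²) = 29.949715, √(r_a2²−r_b2²) = 23.066045
base pitch p_b = π·m·cos α = 6.197559
CR = (29.949715 + 23.066045 − 133.708500·sin 17.89200°)/6.197559 = 1.926135
contact ratio ≈ 1.9261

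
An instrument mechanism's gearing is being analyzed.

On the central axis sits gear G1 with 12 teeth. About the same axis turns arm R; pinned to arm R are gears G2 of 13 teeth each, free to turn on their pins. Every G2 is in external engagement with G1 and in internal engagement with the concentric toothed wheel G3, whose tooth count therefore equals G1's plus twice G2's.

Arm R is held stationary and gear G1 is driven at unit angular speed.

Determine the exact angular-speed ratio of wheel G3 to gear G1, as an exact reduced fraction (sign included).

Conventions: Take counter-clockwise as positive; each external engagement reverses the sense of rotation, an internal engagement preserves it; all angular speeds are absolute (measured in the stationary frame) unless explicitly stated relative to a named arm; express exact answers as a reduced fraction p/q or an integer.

-6/19

recognized (axles ride arm R): planetary set, 12/13/38 teeth
ring teeth: 12 + 2·13 = 38
12(ω_sun−ω_arm) = −38(ω_ring−ω_arm),  ω_arm = 0, ω_sun = 1
ω_ring = 0 − (12/38)(1−0) = -6/19
ω_out/ω_in = -6/19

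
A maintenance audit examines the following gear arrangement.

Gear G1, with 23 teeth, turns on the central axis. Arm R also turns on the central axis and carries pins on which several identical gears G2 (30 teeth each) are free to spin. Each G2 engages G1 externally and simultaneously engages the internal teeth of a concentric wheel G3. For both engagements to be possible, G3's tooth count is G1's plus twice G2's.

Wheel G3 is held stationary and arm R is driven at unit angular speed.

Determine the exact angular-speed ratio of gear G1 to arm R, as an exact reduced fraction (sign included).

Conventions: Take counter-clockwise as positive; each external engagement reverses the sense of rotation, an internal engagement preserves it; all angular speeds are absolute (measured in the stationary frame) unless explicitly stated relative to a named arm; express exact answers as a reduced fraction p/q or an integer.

planetary set (23T centre, 30T on arm, 83T internal) — Willis relation
ring teeth: 23 + 2·30 = 83
23(ω_sun−ω_arm) = −83(ω_ring−ω_arm),  ω_ring = 0, ω_arm = 1
ω_sun = 1 − (83/23)(0−1) = 106/23
ω_out/ω_in = 106/23

106/23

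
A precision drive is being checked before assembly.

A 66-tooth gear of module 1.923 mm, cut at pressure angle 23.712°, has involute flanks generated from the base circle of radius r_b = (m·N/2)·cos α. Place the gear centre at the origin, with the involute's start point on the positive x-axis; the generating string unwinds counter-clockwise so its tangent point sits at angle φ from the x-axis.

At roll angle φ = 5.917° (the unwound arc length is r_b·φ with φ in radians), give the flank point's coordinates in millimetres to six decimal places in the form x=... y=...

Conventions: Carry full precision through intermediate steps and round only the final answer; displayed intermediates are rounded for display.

single-mesh involute tooth geometry (66T wheel at module 1.923)
pitch radius r_p = m·N/2 = 1.923·66/2 = 63.459000
base radius r_b = r_p·cos α = 63.459000·cos 23.712° = 58.101689
roll angle φ = 5.917° = 0.10327113 rad
x = r_b·(cos φ + φ·sin φ) = 58.410689
y = r_b·(sin φ − φ·cos φ) = 0.021308

x=58.410689 y=0.021308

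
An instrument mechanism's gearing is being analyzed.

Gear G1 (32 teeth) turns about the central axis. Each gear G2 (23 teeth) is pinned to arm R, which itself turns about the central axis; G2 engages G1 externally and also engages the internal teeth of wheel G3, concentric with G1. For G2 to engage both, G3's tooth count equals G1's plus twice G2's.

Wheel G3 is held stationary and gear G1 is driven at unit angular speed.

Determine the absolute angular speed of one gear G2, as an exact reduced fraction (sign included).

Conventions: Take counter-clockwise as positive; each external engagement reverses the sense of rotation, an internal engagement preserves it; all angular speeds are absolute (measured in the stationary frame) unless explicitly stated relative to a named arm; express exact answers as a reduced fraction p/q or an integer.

-16/23

class = planetary set [G3 = 32+2·23 = 78; Willis about the carrier]
ring teeth: 32 + 2·23 = 78
32(ω_sun−ω_arm) = −78(ω_ring−ω_arm),  ω_ring = 0, ω_sun = 1
32(1−ω_arm) = −78(0−ω_arm)  ⇒  110·ω_arm = 32  ⇒  ω_arm = 16/55
sun–planet mesh: 32·(1−16/55) = −23·(ω_p−ω_arm)  ⇒  ω_p−ω_arm = -1248/1265
ω_p = 16/55 − 1248/1265 = -16/23
exact speed ratio = -16/23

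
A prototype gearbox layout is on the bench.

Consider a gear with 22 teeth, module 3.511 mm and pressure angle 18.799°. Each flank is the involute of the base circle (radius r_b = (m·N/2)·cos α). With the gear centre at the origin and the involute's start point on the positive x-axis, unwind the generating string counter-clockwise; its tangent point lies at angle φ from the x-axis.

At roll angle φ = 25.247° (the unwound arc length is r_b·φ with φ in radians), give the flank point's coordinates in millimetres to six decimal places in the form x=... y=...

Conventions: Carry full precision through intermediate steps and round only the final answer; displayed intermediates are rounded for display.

topology: single-mesh involute geometry — m = 3.511, N = 22
pitch radius r_p = m·N/2 = 3.511·22/2 = 38.621000
base radius r_b = r_p·cos α = 38.621000·cos 18.799° = 36.560758
roll angle φ = 25.247° = 0.44064328 rad
x = r_b·(cos φ + φ·sin φ) = 39.939750
y = r_b·(sin φ − φ·cos φ) = 1.022585

x=39.939750 y=1.022585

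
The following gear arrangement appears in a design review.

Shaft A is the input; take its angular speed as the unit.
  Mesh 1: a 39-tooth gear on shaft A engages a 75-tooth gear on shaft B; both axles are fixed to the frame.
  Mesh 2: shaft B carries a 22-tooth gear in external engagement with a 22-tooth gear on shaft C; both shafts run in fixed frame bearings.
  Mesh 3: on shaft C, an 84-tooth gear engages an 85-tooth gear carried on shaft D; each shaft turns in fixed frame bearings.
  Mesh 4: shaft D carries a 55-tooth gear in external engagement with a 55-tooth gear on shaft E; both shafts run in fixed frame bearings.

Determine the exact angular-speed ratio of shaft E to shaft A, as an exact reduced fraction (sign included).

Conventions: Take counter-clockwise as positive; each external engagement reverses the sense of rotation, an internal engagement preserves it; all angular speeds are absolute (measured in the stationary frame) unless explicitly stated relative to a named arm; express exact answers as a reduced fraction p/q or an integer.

class = fixed-axis compound train [4 meshes; 4 ratios multiply, 4 sense flips]
mesh 1 [39T→75T]: running ratio 13/25, sense −
mesh 2 [22T→22T]: running ratio 13/25, sense +
mesh 3 [84T→85T]: running ratio 1092/2125, sense −
mesh 4 [55T→55T]: running ratio 1092/2125, sense +
ω_out/ω_in = 1092/2125

1092/2125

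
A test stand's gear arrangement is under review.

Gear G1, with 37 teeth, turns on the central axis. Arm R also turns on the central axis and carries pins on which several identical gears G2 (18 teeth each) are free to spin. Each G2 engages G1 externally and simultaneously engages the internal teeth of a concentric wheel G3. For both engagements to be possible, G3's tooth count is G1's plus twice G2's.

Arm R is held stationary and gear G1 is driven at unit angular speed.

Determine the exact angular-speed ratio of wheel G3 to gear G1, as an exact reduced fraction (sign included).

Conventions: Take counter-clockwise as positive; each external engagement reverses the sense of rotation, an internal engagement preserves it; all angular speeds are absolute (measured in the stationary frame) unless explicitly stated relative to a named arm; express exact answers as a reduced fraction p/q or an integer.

topology: planetary set — G1 37T / G2 18T / G3 73T, arm = carrier (Willis)
ring teeth: 37 + 2·18 = 73
37(ω_sun−ω_arm) = −73(ω_ring−ω_arm),  ω_arm = 0, ω_sun = 1
ω_ring = 0 − (37/73)(1−0) = -37/73
ω_out/ω_in = -37/73

-37/73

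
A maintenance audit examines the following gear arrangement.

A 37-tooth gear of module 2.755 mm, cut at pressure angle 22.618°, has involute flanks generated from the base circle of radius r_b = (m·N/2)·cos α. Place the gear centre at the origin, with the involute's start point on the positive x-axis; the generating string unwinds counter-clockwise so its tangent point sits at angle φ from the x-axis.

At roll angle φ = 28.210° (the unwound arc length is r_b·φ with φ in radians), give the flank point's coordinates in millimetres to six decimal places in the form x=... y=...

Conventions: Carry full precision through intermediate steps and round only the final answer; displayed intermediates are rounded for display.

x=52.409127 y=1.826806

topology: single-mesh involute geometry — m = 2.755, N = 37
pitch radius r_p = m·N/2 = 2.755·37/2 = 50.967500
base radius r_b = r_p·cos α = 50.967500·cos 22.618° = 47.047561
roll angle φ = 28.210° = 0.49235738 rad
x = r_b·(cos φ + φ·sin φ) = 52.409127
y = r_b·(sin φ − φ·cos φ) = 1.826806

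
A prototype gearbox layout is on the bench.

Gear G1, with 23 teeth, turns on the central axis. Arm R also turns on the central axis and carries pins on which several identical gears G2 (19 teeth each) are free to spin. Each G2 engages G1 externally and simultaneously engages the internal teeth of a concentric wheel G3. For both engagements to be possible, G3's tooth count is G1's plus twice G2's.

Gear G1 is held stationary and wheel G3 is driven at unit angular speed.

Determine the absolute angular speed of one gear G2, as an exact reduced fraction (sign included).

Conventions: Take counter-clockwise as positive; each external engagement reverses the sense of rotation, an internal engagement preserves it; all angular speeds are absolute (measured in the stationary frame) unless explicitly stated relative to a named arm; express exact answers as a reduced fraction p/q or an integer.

61/38

planetary set (23T centre, 19T on arm, 61T internal) — Willis relation
ring teeth: 23 + 2·19 = 61
23(ω_sun−ω_arm) = −61(ω_ring−ω_arm),  ω_sun = 0, ω_ring = 1
23(0−ω_arm) = −61(1−ω_arm)  ⇒  84·ω_arm = 61  ⇒  ω_arm = 61/84
sun–planet mesh: 23·(0−61/84) = −19·(ω_p−ω_arm)  ⇒  ω_p−ω_arm = 1403/1596
ω_p = 61/84 + 1403/1596 = 61/38
exact speed ratio = 61/38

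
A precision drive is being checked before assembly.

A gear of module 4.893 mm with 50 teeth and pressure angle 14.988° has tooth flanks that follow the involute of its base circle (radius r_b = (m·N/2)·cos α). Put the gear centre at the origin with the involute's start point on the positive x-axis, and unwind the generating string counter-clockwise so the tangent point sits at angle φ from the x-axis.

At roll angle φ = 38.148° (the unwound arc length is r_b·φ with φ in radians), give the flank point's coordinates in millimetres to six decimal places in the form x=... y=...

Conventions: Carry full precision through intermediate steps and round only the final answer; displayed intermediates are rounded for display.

x=141.522559 y=11.118180

single-mesh involute tooth geometry (50T wheel at module 4.893)
pitch radius r_p = m·N/2 = 4.893·50/2 = 122.325000
base radius r_b = r_p·cos α = 122.325000·cos 14.988° = 118.163505
roll angle φ = 38.148° = 0.66580820 rad
x = r_b·(cos φ + φ·sin φ) = 141.522559
y = r_b·(sin φ − φ·cos φ) = 11.118180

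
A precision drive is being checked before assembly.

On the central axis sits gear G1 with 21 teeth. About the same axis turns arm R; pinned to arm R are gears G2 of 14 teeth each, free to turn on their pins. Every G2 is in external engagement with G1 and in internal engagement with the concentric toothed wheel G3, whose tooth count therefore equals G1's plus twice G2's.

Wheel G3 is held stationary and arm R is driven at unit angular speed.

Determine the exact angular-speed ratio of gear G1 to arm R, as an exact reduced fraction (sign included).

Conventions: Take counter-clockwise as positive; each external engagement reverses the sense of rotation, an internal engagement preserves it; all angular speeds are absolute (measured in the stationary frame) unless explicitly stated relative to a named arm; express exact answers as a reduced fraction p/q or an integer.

class = planetary set [G3 = 21+2·14 = 49; Willis about the carrier]
ring teeth: 21 + 2·14 = 49
21(ω_sun−ω_arm) = −49(ω_ring−ω_arm),  ω_ring = 0, ω_arm = 1
ω_sun = 1 − (49/21)(0−1) = 10/3
ω_out/ω_in = 10/3

10/3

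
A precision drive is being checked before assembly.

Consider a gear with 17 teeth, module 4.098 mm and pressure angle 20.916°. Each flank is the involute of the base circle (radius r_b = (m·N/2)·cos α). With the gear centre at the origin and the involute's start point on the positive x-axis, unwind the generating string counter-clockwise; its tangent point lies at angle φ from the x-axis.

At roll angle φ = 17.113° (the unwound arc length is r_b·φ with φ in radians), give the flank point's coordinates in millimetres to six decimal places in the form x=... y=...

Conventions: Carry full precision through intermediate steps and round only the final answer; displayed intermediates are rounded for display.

single-mesh involute tooth geometry (17T wheel at module 4.098)
pitch radius r_p = m·N/2 = 4.098·17/2 = 34.833000
base radius r_b = r_p·cos α = 34.833000·cos 20.916° = 32.537673
roll angle φ = 17.113° = 0.29867819 rad
x = r_b·(cos φ + φ·sin φ) = 33.956787
y = r_b·(sin φ − φ·cos φ) = 0.286416

x=33.956787 y=0.286416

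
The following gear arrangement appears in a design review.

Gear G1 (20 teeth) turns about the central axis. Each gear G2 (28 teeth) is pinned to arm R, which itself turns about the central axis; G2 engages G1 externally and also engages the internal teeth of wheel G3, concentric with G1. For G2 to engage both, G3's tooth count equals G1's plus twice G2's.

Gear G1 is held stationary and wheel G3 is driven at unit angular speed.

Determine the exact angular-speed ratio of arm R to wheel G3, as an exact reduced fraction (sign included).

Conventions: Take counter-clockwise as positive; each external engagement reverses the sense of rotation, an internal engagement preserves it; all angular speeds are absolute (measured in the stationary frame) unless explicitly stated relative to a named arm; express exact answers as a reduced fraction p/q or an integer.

class = planetary set [G3 = 20+2·28 = 76; Willis about the carrier]
ring teeth: 20 + 2·28 = 76
20(ω_sun−ω_arm) = −76(ω_ring−ω_arm),  ω_sun = 0, ω_ring = 1
20(0−ω_arm) = −76(1−ω_arm)  ⇒  96·ω_arm = 76  ⇒  ω_arm = 19/24
ω_out/ω_in = 19/24

19/24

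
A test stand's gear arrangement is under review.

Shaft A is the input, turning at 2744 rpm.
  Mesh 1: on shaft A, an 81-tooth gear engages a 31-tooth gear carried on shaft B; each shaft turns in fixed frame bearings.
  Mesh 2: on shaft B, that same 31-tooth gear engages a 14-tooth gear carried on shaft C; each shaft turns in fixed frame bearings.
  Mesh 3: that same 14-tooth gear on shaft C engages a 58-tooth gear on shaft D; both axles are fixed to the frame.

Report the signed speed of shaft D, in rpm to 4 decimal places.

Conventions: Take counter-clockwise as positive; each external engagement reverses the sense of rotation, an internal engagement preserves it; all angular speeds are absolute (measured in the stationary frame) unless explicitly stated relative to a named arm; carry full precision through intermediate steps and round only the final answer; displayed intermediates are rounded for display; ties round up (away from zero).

class = fixed-axis compound train [3 meshes; 3 ratios multiply, 3 sense flips]
mesh 1 [81T→31T]: ω = 2744.0000×81/31 = 7169.8065 rpm, sense flips to −
mesh 2 [31T→14T]: ω = 7169.8065×31/14 = 15876.0000 rpm, sense flips to +
mesh 3 [14T→58T]: ω = 15876.0000×14/58 = 3832.1379 rpm, sense flips to −
signed output speed = -3832.1379 rpm

-3832.1379 rpm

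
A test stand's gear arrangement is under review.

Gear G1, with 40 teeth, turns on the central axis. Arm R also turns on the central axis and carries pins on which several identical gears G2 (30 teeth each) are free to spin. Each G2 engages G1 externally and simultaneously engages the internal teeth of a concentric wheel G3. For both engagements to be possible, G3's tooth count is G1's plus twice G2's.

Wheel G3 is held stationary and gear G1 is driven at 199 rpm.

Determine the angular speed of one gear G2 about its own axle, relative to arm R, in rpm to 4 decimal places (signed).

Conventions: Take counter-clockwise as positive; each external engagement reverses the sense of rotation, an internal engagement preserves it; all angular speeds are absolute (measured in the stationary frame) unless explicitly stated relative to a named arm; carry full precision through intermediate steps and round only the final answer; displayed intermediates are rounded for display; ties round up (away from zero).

topology: planetary set — G1 40T / G2 30T / G3 100T, arm = carrier (Willis)
normalise by the input: solve with ω_sun = 1, then scale by 199 rpm
ring teeth: 40 + 2·30 = 100
40(ω_sun−ω_arm) = −100(ω_ring−ω_arm),  ω_ring = 0, ω_sun = 1
40(1−ω_arm) = −100(0−ω_arm)  ⇒  140·ω_arm = 40  ⇒  ω_arm = 2/7
sun–planet mesh: 40·(1−2/7) = −30·(ω_p−ω_arm)  ⇒  ω_p−ω_arm = -20/21
scale: ω_p−ω_arm = -20/21 × 199 rpm = -189.5238 rpm

-189.5238 rpm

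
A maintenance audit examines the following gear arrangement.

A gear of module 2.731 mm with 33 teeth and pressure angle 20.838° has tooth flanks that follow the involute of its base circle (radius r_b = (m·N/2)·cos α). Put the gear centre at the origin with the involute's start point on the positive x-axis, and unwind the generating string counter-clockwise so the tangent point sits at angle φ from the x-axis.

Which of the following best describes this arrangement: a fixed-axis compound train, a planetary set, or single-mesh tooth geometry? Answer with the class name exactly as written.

single-mesh tooth geometry

recognized (one wheel, involute flank): single-mesh tooth geometry, m = 2.731, N = 33
classification: single-mesh tooth geometry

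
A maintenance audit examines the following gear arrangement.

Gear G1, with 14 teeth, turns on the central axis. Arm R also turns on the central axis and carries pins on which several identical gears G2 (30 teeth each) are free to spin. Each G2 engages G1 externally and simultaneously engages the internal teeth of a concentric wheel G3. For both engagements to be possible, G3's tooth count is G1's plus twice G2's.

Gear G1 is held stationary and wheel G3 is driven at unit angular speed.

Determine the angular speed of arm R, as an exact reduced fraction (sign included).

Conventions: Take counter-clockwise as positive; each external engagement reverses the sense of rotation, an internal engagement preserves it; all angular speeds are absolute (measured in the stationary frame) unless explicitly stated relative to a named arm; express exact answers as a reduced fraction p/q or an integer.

37/44

topology: planetary set — G1 14T / G2 30T / G3 74T, arm = carrier (Willis)
ring teeth: 14 + 2·30 = 74
14(ω_sun−ω_arm) = −74(ω_ring−ω_arm),  ω_sun = 0, ω_ring = 1
14(0−ω_arm) = −74(1−ω_arm)  ⇒  88·ω_arm = 74  ⇒  ω_arm = 37/44
exact speed ratio = 37/44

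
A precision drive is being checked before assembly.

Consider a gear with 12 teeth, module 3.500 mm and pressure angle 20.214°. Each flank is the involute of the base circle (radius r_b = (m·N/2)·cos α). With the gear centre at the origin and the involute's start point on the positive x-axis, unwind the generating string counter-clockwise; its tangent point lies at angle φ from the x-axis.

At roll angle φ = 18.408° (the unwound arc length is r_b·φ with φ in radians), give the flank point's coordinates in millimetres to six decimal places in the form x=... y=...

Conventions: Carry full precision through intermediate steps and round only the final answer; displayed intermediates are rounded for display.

recognized (one wheel, involute flank): single-mesh tooth geometry, m = 3.500, N = 12
pitch radius r_p = m·N/2 = 3.500·12/2 = 21.000000
base radius r_b = r_p·cos α = 21.000000·cos 20.214° = 19.706581
roll angle φ = 18.408° = 0.32128021 rad
x = r_b·(cos φ + φ·sin φ) = 20.697552
y = r_b·(sin φ − φ·cos φ) = 0.215602

x=20.697552 y=0.215602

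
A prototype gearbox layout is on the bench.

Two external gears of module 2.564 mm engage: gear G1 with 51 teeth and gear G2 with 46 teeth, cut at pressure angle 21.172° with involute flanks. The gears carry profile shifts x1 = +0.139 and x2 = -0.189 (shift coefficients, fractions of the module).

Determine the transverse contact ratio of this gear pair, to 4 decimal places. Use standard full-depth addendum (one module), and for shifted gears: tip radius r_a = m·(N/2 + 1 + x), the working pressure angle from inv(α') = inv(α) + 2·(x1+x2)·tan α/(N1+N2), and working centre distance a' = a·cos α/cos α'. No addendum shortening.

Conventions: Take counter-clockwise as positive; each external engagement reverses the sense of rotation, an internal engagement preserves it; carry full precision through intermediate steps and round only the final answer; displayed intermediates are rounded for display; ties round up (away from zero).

single-mesh involute tooth geometry (51T engaging 46T at module 2.564)
base radii: r_b1 = 60.968742, r_b2 = 54.991414
tip radii: r_a1 = 68.302396, r_a2 = 61.051404
inv(α') = inv(21.172°) + 2·(+0.139-0.189)·tan α/(51+46) = 0.01739193  ⇒  α' = 21.01827°
a' = a·cos α / cos α' = 124.3540·cos 21.172°/cos 21.01827° = 124.225355
action lengths: √(r_a1²−r_b1²) = 30.790093, √(r_a2²−r_b2²) = 26.518263
base pitch p_b = π·m·cos α = 7.511331
CR = (30.790093 + 26.518263 − 124.225355·sin 21.01827°)/7.511331 = 1.697833
contact ratio ≈ 1.6978

1.6978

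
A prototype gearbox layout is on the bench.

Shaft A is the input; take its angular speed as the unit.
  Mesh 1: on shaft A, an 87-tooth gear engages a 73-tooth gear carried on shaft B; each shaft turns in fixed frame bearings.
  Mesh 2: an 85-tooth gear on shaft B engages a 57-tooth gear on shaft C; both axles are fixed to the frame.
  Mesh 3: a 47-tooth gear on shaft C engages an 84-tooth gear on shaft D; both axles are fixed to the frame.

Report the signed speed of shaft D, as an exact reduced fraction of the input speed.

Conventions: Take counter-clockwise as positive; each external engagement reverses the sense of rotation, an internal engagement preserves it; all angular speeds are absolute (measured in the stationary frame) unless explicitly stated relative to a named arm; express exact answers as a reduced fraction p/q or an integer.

-115855/116508

3-mesh fixed-axis compound train (all bearings frame-fixed)
mesh 1 [87T→73T]: |ω|/ω_in = 1×87/73 = 87/73, sense flips to −
mesh 2 [85T→57T]: |ω|/ω_in = (87/73)×85/57 = 2465/1387, sense flips to +
mesh 3 [47T→84T]: |ω|/ω_in = (2465/1387)×47/84 = 115855/116508, sense flips to −
signed output speed (× input speed) = -115855/116508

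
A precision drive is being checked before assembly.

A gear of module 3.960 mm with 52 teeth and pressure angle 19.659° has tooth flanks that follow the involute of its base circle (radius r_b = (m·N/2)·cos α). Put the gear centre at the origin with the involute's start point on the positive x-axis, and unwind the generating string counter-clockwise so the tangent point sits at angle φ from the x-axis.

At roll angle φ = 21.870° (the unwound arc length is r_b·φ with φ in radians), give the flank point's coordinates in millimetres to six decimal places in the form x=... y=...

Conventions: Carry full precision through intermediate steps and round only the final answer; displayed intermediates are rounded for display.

x=103.766734 y=1.771344

recognized (one wheel, involute flank): single-mesh tooth geometry, m = 3.960, N = 52
pitch radius r_p = m·N/2 = 3.960·52/2 = 102.960000
base radius r_b = r_p·cos α = 102.960000·cos 19.659° = 96.958619
roll angle φ = 21.870° = 0.38170351 rad
x = r_b·(cos φ + φ·sin φ) = 103.766734
y = r_b·(sin φ − φ·cos φ) = 1.771344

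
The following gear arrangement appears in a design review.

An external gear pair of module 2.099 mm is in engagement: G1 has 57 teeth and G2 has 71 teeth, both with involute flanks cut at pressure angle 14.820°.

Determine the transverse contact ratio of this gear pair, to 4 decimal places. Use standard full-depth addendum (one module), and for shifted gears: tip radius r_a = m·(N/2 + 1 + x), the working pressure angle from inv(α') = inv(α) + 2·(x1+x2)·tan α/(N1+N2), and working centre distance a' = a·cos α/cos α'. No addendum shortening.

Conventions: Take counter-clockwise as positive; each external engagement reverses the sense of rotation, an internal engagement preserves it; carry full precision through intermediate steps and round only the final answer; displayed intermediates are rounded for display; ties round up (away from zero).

topology: single-mesh involute geometry — m = 2.099, 57T/71T pair
base radii: r_b1 = 57.831488, r_b2 = 72.035713
tip radii: r_a1 = 61.920500, r_a2 = 76.613500
no profile shift: α' = α, a' = a
action lengths: √(r_a1²−r_b1²) = 22.128429, √(r_a2²−r_b2²) = 26.086097
base pitch p_b = π·m·cos α = 6.374841
CR = (22.128429 + 26.086097 − 134.336000·sin 14.82000°)/6.374841 = 2.173173
contact ratio ≈ 2.1732

2.1732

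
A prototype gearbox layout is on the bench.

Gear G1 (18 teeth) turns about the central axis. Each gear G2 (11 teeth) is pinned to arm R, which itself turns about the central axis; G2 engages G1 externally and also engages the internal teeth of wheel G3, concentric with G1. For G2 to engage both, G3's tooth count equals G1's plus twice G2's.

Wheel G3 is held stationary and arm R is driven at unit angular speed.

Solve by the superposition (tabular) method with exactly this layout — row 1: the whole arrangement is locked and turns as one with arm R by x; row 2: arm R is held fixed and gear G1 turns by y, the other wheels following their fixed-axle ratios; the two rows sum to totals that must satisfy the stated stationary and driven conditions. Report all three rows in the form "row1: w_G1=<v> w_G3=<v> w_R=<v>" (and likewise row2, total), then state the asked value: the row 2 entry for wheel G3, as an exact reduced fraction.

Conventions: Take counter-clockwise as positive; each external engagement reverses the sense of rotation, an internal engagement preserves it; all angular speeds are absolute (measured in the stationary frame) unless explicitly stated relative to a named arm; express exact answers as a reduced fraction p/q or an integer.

row1: w_G1=1 w_G3=1 w_R=1
row2: w_G1=20/9 w_G3=-1 w_R=0
total: w_G1=29/9 w_G3=0 w_R=1
asked value: -1

planetary set (18T centre, 11T on arm, 40T internal) — Willis relation
row 1 — lock + rotate with arm: ω_sun = ω_ring = ω_arm = x
superposition row 2 [arm held]: sun y, ring −(18/40)·y, arm 0
boundary: total ω_ring = x − (18/40)·y = 0 and total ω_arm = x = 1  ⇒  y = 20/9, x = 1
row 2 ring = −(18/40)·20/9 = -1
totals (row 1 + row 2): sun 1 + 20/9 = 29/9, ring 1 + (-1) = 0, arm 1 + 0 = 1
asked cell (row2, ring) = -1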